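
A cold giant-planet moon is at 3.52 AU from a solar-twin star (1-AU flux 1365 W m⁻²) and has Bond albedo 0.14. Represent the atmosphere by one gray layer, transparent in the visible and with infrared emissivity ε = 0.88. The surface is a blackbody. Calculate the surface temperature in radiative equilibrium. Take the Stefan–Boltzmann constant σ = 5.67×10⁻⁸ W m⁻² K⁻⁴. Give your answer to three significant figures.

165 kelvin

Irradiance scales as 1/d², so S = 1365 W m⁻² × (1/3.52)² = 110.2 W m⁻².
Effective emission temperature (TOA balance): σT_e⁴ = S(1−α)/4 = 23.69 W m⁻² → T_e = 143.0 K.
Surface balance with a leaky layer gives σT_s⁴ = σT_e⁴·2/(2−ε), so T_s = T_e·[2/(2−0.88)]^(1/4) = 165.3 K.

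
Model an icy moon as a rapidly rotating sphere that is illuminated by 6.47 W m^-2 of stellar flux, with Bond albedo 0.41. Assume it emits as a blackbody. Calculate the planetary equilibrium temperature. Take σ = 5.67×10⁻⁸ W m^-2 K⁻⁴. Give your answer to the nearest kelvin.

64 K

Absorbed flux (global mean): S(1−α)/4 = 6.470·0.59/4 = 0.9543 W m^-2.
Balancing against σT⁴: T = (0.9543/5.67×10⁻⁸)^(1/4) = 64.05 K.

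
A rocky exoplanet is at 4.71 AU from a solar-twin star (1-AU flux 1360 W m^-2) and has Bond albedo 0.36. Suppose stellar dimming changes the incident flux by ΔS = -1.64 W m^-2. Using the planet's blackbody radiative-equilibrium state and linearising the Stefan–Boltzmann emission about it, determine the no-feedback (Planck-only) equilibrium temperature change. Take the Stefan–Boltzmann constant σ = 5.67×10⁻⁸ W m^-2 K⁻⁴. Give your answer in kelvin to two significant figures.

Flux at the orbit: S = 1360/(4.71)² = 61.31 W m^-2.
The baseline emission temperature is T_e = 114.7 K.
TOA radiative forcing: ΔF = (1−α)ΔS/4 = 0.64·(-1.64)/4 = -0.2624 W m^-2.
The Planck feedback parameter is 4σT_e³ = 0.3421 W m^-2/K.
So ΔT₀ = -0.2624/0.3421 = -0.767 K.

-0.77 K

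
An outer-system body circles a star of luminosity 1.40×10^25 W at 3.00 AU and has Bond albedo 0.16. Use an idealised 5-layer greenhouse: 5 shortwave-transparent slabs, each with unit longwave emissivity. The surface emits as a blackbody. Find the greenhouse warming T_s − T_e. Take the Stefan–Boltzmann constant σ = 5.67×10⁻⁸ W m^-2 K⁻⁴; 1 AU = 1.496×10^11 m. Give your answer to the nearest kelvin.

Orbital distance: d = 3.00 AU = 4.488×10^11 m.
Flux at the orbit: S = L/(4πd²) = 1.40×10^25/(4π·(4.49×10^11)²) = 5.531 W m^-2.
The effective emission temperature is T_e = [S(1−α)/(4σ)]^¼ = 67.28 K.
Surface: T_s = (6)^¼·T_e = 105.3 K.
Warming: T_s − T_e = 38.02 K.

38 kelvin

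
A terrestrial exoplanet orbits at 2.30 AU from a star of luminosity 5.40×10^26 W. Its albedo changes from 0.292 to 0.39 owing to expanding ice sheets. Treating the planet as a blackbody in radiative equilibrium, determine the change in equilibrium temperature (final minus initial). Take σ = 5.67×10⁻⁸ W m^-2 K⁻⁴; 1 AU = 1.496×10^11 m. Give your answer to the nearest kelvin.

Orbital distance: d = 2.30 AU = 3.441×10^11 m.
Flux at the orbit: S = L/(4πd²) = 5.40×10^26/(4π·(3.44×10^11)²) = 363.0 W m^-2.
With α = 0.292, T₁ = 183.5 K.
Final:   T₂ = [S(1−0.39)/(4σ)]^(1/4) = 176.8 K.
Change: 176.8 − 183.5 = -6.708 K.

-7 K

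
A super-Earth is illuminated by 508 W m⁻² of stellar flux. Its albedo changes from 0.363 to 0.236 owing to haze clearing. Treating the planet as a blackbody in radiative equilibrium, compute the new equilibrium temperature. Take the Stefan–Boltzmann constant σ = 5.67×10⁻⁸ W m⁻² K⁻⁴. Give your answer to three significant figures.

New equilibrium: T₂ = [(1−0.236)·508.0/(4σ)]^(1/4) = 203.4 K.

203 K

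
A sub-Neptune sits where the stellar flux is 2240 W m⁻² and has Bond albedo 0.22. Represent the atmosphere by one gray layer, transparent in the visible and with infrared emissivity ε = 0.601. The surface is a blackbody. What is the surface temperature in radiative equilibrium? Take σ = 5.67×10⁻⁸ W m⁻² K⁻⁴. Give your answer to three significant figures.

324 K

At the top of the atmosphere, σT_e⁴ = S(1−α)/4 = 436.8 W m⁻², giving T_e = 296.3 K.
The surface balance (absorbed SW + ε·downward IR = σT_s⁴) with T_a⁴ = T_s⁴/2 reduces to T_s = T_e·[2/(2−ε)]^¼ = 323.9 K.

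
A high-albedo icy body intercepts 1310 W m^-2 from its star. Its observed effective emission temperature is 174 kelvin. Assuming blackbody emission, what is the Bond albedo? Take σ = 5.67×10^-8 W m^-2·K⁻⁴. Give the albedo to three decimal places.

From σT⁴ = S(1−α)/4 we invert for α: 1−α = 4σT⁴/S.
4σT⁴ = 4·5.67×10⁻⁸·(174)⁴ = 207.9 W m^-2.
1−α = 207.9/1310 = 0.1587, so α = 0.8413.

0.841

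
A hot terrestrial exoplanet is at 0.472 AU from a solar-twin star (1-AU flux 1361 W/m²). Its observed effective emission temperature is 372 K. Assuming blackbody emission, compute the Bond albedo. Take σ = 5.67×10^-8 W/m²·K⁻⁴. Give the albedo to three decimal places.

0.289

By the inverse-square law, S = 1361/0.472² = 6109 W/m².
Energy balance: S(1−α)/4 = σT⁴, so 1−α = 4σT⁴/S.
4σT⁴ = 4·5.67×10⁻⁸·(372)⁴ = 4343 W/m².
1−α = 4343/6109 = 0.7110, so α = 0.2890.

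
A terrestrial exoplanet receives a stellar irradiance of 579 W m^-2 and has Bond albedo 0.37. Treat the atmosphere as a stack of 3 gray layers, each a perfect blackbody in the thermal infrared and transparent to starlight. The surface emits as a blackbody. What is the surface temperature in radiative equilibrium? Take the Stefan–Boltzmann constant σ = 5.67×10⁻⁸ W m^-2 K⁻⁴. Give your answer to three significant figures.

283 K

The effective emission temperature is T_e = [S(1−α)/(4σ)]^¼ = 200.3 K.
With N = 3 opaque layers, T_s = (N+1)^(1/4)·T_e = 4^(1/4)·200.3 = 283.2 K.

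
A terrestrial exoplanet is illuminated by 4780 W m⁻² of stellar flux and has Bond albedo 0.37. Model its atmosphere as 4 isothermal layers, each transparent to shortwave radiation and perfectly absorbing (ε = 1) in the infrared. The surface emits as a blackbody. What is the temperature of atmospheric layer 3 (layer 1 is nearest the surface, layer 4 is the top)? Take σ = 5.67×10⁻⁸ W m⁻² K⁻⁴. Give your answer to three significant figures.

404 K

Top-of-atmosphere balance: σT_e⁴ = S(1−α)/4 = 752.9 W m⁻² → T_e = 339.5 K.
The net upward flux σT_e⁴ is constant between every pair of levels, so T_k⁴ = (N+1−k)T_e⁴.
With k = 3: T_3 = (4+1−3)^¼·339.5 K = 403.7 K.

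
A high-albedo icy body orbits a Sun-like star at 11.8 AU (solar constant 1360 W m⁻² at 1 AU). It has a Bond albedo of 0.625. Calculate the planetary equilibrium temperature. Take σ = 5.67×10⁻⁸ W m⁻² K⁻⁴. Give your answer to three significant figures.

63.4 K

Flux at the orbit: S = 1360/(11.8)² = 9.767 W m⁻².
Absorbed flux (global mean): S(1−α)/4 = 9.767·0.375/4 = 0.9157 W m⁻².
Balancing against σT⁴: T = (0.9157/5.67×10⁻⁸)^(1/4) = 63.39 K.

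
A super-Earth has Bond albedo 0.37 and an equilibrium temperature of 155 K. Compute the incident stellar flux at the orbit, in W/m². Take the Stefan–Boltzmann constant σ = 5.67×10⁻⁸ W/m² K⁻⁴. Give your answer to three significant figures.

208 W/m²

From S(1−α)/4 = σT⁴: S = 4σT⁴/(1−α).
σT⁴ = 5.67×10⁻⁸·(155)⁴ = 32.73 W/m².
S = 4·32.73/0.63 = 207.8 W/m².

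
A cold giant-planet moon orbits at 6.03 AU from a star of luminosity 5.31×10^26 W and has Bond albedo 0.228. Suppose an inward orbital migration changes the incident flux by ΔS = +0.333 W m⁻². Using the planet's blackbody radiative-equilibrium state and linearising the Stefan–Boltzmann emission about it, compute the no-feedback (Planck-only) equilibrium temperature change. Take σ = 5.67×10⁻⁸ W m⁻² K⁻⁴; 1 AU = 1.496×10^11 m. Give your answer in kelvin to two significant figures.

0.18 K

d = 6.03 × 1.496×10^11 m = 9.021×10^11 m.
Spreading L over a sphere of radius d: S = 5.31×10^26/(4π·9.02×10^11²) = 51.93 W m⁻².
The baseline emission temperature is T_e = 115.3 K.
Only a fraction (1−α) is absorbed and it's spread over 4πR², so ΔF = (1−α)ΔS/4 = 0.06427 W m⁻².
The Planck feedback parameter is 4σT_e³ = 0.3477 W m⁻²/K.
Hence the no-feedback warming is ΔF/(4σT_e³) = 0.185 K.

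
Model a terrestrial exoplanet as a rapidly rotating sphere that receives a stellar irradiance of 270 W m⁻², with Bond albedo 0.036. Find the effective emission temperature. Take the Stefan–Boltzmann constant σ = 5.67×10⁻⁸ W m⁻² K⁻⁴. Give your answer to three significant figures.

Averaging over the sphere, the absorbed flux is S(1−α)/4 = 65.07 W m⁻².
Balancing against σT⁴: T = (65.07/5.67×10⁻⁸)^(1/4) = 184.1 K.

184 K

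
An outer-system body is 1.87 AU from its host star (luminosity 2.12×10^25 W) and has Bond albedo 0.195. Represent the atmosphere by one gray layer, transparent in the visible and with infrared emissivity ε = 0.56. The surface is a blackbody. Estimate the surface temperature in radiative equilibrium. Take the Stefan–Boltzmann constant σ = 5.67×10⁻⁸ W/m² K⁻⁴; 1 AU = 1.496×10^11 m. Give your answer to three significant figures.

Orbital distance: d = 1.87 AU = 2.798×10^11 m.
S = L/(4πd²) = 21.56 W/m².
The planet radiates to space at T_e = [S(1−α)/(4σ)]^(1/4) = 93.53 K.
The surface balance (absorbed SW + ε·downward IR = σT_s⁴) with T_a⁴ = T_s⁴/2 reduces to T_s = T_e·[2/(2−ε)]^¼ = 101.5 K.

102 K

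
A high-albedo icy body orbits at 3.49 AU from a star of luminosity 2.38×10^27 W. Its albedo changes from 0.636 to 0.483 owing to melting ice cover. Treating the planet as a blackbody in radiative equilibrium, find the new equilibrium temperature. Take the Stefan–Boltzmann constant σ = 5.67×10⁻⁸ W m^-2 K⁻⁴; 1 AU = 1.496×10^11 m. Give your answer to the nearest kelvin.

Orbital distance: d = 3.49 AU = 5.221×10^11 m.
S = L/(4πd²) = 694.8 W m^-2.
With the new albedo, S(1−α₂)/4 = 89.80 W m^-2, so T₂ = 199.5 K.

199 K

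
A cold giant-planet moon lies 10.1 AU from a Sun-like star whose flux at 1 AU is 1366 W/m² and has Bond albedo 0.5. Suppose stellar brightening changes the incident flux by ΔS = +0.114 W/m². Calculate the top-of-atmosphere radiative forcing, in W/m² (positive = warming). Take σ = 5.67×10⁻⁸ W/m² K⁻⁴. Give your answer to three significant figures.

0.0143 W/m²

By the inverse-square law, S = 1366/10.1² = 13.39 W/m².
ΔF = Δ[S(1−α)]/4 = (1−0.5)·+0.114/4 = 0.01425 W/m².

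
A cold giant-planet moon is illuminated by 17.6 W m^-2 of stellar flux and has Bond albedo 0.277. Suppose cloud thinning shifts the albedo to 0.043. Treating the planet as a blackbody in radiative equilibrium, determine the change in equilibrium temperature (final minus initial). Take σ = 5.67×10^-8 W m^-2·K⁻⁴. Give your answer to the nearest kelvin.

With α = 0.277, T₁ = 86.55 K.
With α = 0.043, T₂ = 92.83 K.
Change: 92.83 − 86.55 = 6.285 K.

6 kelvin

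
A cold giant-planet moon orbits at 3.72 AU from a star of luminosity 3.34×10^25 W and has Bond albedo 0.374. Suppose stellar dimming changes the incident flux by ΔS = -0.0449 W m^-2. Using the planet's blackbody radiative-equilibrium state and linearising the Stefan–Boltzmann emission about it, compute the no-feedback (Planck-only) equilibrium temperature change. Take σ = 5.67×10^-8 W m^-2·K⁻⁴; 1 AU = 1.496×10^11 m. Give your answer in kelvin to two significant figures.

d = 3.72 × 1.496×10^11 m = 5.565×10^11 m.
Flux at the orbit: S = L/(4πd²) = 3.34×10^25/(4π·(5.57×10^11)²) = 8.582 W m^-2.
The baseline emission temperature is T_e = 69.76 K.
ΔF = Δ[S(1−α)]/4 = (1−0.374)·-0.0449/4 = -0.007027 W m^-2.
The Planck feedback parameter is 4σT_e³ = 0.07701 W m^-2/K.
So ΔT₀ = -0.007027/0.07701 = -0.0912 K.

-0.091 kelvin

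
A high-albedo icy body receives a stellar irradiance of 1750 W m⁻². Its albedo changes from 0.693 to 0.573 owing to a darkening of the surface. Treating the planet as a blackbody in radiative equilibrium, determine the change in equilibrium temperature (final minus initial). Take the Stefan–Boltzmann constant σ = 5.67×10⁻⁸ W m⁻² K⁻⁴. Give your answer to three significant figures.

19.0 K

Initial: T₁ = [S(1−0.693)/(4σ)]^(1/4) = 220.6 K.
After:  T₂ = [1750·0.427/(4σ)]^(1/4) = 239.6 K.
ΔT = T₂ − T₁ = 18.97 K.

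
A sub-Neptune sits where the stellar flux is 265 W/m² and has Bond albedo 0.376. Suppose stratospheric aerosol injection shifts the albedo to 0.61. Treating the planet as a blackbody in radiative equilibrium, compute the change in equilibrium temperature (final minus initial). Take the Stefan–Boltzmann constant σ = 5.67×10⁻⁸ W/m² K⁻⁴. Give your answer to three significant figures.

With α = 0.376, T₁ = 164.3 K.
With α = 0.61, T₂ = 146.1 K.
ΔT = T₂ − T₁ = -18.22 K.

-18.2 K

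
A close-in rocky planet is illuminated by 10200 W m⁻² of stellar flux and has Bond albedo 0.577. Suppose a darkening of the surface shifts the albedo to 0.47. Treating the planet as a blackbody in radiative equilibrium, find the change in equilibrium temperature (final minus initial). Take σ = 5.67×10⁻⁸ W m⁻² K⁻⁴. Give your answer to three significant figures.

Initial: T₁ = [S(1−0.577)/(4σ)]^(1/4) = 371.4 K.
Final:   T₂ = [S(1−0.47)/(4σ)]^(1/4) = 392.9 K.
ΔT = T₂ − T₁ = 21.54 K.

21.5 kelvin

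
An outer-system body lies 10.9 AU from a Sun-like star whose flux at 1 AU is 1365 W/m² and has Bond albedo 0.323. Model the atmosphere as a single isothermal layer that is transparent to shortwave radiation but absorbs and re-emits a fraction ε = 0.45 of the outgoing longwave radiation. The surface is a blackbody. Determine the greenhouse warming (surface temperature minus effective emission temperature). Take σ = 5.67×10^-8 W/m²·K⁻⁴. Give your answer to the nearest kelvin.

Irradiance scales as 1/d², so S = 1365 W/m² × (1/10.9)² = 11.49 W/m².
At the top of the atmosphere, σT_e⁴ = S(1−α)/4 = 1.945 W/m², giving T_e = 76.53 K.
For a single slab of emissivity ε, T_s⁴ = 2T_e⁴/(2−ε); thus T_s = 76.53·(1.29)^(1/4) = 81.56 K.
Greenhouse warming: T_s − T_e = 5.035 K.

5 kelvin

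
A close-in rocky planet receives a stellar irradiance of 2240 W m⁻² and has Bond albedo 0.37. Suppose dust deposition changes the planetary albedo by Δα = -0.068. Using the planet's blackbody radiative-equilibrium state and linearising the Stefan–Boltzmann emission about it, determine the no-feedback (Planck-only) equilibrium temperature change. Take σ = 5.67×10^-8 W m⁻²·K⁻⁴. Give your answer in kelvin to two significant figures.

Reference equilibrium: T_e = [S(1−α)/(4σ)]^(1/4) = 280.9 K.
TOA radiative forcing: ΔF = −S·Δα/4 = −2240·(-0.068)/4 = 38.08 W m⁻².
Planck response: λ_P = 4σT_e³ = 4·5.67×10⁻⁸·(280.9)³ = 5.025 W m⁻²/K.
ΔT₀ = ΔF/λ_P = 38.08/5.025 = 7.58 K.

7.6 kelvin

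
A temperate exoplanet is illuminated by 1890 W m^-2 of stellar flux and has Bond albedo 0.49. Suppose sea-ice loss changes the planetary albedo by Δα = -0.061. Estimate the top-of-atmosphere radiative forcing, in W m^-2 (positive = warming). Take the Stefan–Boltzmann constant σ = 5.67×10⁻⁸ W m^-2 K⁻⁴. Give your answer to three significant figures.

28.8 W m^-2

ΔF = −(S/4)Δα = −(1890/4)×(-0.061) = 28.82 W m^-2.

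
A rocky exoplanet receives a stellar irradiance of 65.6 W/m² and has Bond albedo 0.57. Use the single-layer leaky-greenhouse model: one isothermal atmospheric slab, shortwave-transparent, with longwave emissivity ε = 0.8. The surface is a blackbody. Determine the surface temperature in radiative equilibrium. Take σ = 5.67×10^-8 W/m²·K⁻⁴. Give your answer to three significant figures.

The planet radiates to space at T_e = [S(1−α)/(4σ)]^(1/4) = 105.6 K.
For a single slab of emissivity ε, T_s⁴ = 2T_e⁴/(2−ε); thus T_s = 105.6·(1.667)^(1/4) = 120.0 K.

120 K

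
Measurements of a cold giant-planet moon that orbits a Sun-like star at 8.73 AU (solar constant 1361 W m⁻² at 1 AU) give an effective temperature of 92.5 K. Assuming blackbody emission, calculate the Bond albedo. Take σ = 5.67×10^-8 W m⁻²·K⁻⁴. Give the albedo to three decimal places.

Flux at the orbit: S = 1361/(8.73)² = 17.86 W m⁻².
Rearranging the radiative balance, α = 1 − 4σT⁴/S.
σT⁴ = 4.151 W m⁻², so 4σT⁴ = 16.60 W m⁻².
1−α = 16.60/17.86 = 0.9298, so α = 0.0702.

0.070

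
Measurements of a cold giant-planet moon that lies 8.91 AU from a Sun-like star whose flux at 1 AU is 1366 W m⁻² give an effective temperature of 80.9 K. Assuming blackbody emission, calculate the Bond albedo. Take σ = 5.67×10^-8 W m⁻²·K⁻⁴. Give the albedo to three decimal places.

Flux at the orbit: S = 1366/(8.91)² = 17.21 W m⁻².
Energy balance: S(1−α)/4 = σT⁴, so 1−α = 4σT⁴/S.
4σT⁴ = 4·5.67×10⁻⁸·(80.9)⁴ = 9.715 W m⁻².
Hence α = 1 − 9.715/17.21 = 0.4354.

0.435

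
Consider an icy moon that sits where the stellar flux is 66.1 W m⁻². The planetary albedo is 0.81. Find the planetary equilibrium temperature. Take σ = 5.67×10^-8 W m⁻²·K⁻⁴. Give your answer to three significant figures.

Absorbed flux (global mean): S(1−α)/4 = 66.10·0.19/4 = 3.140 W m⁻².
Set σT⁴ = 3.140 → T = (3.140/σ)^(1/4) = 86.26 K.

86.3 K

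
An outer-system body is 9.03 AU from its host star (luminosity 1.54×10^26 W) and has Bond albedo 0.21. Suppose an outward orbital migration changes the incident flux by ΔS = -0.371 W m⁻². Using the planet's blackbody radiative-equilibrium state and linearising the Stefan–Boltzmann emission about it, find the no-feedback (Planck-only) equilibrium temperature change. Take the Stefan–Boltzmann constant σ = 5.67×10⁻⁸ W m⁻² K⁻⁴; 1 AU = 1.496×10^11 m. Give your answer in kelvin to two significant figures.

Orbital distance: d = 9.03 AU = 1.351×10^12 m.
S = L/(4πd²) = 6.715 W m⁻².
Unperturbed T_e = [6.715·(1−0.21)/(4σ)]^¼ = 69.54 K.
ΔF = Δ[S(1−α)]/4 = (1−0.21)·-0.371/4 = -0.07327 W m⁻².
The Planck feedback parameter is 4σT_e³ = 0.07628 W m⁻²/K.
Hence the no-feedback warming is ΔF/(4σT_e³) = -0.961 K.

-0.96 kelvin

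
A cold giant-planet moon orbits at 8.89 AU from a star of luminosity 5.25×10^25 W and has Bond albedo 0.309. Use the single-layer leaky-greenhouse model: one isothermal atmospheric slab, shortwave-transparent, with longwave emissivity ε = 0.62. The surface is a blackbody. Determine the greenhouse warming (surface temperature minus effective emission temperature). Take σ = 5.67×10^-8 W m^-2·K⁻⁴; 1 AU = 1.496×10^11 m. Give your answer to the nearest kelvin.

Orbital distance: d = 8.89 AU = 1.330×10^12 m.
S = L/(4πd²) = 2.362 W m^-2.
The planet radiates to space at T_e = [S(1−α)/(4σ)]^(1/4) = 51.79 K.
For a single slab of emissivity ε, T_s⁴ = 2T_e⁴/(2−ε); thus T_s = 51.79·(1.449)^(1/4) = 56.83 K.
T_s − T_e = 56.83 − 51.79 = 5.035 K.

5 K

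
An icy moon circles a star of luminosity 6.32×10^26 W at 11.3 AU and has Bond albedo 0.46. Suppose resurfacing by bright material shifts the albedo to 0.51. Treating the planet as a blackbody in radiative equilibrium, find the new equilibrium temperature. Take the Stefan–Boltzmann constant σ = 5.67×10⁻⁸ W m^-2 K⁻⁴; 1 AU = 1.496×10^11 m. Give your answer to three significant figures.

Orbital distance: d = 11.3 AU = 1.690×10^12 m.
Flux at the orbit: S = L/(4πd²) = 6.32×10^26/(4π·(1.69×10^12)²) = 17.60 W m^-2.
With the new albedo, S(1−α₂)/4 = 2.156 W m^-2, so T₂ = 78.53 K.

78.5 K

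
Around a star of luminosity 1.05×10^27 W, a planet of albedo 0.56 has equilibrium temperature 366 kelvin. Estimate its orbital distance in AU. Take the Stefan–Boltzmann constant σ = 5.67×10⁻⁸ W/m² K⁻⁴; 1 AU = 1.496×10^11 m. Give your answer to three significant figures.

0.635 AU

The flux needed for this T is 4σT⁴/(1−0.56) = 9249 W/m².
S = L/(4πd²) → d = √(L/4πS) = √(1.05×10^27/(4π·9249)) = 9.505×10^10 m = 0.6353 AU.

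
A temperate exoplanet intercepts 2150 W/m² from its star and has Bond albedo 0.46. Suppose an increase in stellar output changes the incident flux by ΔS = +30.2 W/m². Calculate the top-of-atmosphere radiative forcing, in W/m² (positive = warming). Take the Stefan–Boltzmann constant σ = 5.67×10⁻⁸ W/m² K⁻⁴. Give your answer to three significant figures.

4.08 W/m²

ΔF = Δ[S(1−α)]/4 = (1−0.46)·+30.2/4 = 4.077 W/m².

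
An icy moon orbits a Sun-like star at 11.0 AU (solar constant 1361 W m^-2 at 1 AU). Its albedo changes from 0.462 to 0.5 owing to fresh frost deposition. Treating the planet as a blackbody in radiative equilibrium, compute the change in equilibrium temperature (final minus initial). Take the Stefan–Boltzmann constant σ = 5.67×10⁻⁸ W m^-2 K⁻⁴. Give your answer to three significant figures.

Irradiance scales as 1/d², so S = 1361 W m^-2 × (1/11.0)² = 11.25 W m^-2.
Initial: T₁ = [S(1−0.462)/(4σ)]^(1/4) = 71.87 K.
With α = 0.5, T₂ = 70.57 K.
Change: 70.57 − 71.87 = -1.304 K.

-1.30 kelvin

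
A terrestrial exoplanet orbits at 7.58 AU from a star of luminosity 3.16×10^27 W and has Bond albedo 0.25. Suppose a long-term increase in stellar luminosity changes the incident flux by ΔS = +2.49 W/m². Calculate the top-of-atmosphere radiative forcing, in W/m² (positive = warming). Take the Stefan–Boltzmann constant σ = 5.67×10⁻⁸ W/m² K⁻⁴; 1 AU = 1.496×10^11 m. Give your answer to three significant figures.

0.467 W/m²

Orbital distance: d = 7.58 AU = 1.134×10^12 m.
S = L/(4πd²) = 195.6 W/m².
TOA radiative forcing: ΔF = (1−α)ΔS/4 = 0.75·(+2.49)/4 = 0.4669 W/m².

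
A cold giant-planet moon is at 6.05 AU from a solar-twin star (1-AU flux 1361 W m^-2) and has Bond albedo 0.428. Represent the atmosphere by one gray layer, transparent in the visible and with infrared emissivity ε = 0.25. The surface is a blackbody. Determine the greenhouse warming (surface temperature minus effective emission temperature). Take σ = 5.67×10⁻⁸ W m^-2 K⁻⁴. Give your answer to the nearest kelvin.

3 K

By the inverse-square law, S = 1361/6.05² = 37.18 W m^-2.
The planet radiates to space at T_e = [S(1−α)/(4σ)]^(1/4) = 98.41 K.
Surface balance with a leaky layer gives σT_s⁴ = σT_e⁴·2/(2−ε), so T_s = T_e·[2/(2−0.25)]^(1/4) = 101.7 K.
The atmosphere warms the surface by 3.341 K.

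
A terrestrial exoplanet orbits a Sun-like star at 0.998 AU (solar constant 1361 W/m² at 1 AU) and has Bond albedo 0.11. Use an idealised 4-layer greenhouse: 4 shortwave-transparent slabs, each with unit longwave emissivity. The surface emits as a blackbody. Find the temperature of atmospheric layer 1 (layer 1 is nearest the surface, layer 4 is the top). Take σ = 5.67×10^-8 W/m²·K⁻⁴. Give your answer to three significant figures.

Irradiance scales as 1/d², so S = 1361 W/m² × (1/0.998)² = 1366 W/m².
OLR = S(1−α)/4 = 304.0 W/m²; the top layer radiates at T_e = 270.6 K.
Each opaque layer satisfies 2T_j⁴ = T_{j−1}⁴ + T_{j+1}⁴, giving T_k⁴ = (N+1−k)T_e⁴.
T_1 = (4)^(1/4)·270.6 = 382.7 K.

383 K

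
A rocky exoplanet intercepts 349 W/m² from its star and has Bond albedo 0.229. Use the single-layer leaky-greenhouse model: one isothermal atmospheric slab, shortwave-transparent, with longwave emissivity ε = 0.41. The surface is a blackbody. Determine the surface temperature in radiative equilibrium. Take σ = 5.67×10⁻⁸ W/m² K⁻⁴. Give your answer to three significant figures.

Effective emission temperature (TOA balance): σT_e⁴ = S(1−α)/4 = 67.27 W/m² → T_e = 185.6 K.
Surface balance with a leaky layer gives σT_s⁴ = σT_e⁴·2/(2−ε), so T_s = T_e·[2/(2−0.41)]^(1/4) = 196.5 K.

197 K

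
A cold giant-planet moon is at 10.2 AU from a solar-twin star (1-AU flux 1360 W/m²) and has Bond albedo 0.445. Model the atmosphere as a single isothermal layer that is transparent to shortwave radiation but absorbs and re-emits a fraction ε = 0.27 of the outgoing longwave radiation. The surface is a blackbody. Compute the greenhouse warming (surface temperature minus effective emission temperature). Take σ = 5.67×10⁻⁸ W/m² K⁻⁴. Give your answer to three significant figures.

Irradiance scales as 1/d², so S = 1360 W/m² × (1/10.2)² = 13.07 W/m².
Effective emission temperature (TOA balance): σT_e⁴ = S(1−α)/4 = 1.814 W/m² → T_e = 75.21 K.
Surface balance with a leaky layer gives σT_s⁴ = σT_e⁴·2/(2−ε), so T_s = T_e·[2/(2−0.27)]^(1/4) = 77.98 K.
Greenhouse warming: T_s − T_e = 2.777 K.

2.78 K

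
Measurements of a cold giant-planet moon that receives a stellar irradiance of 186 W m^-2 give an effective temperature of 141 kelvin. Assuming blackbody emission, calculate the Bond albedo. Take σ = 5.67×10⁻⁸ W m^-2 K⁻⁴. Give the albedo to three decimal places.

Rearranging the radiative balance, α = 1 − 4σT⁴/S.
4σT⁴ = 4·5.67×10⁻⁸·(141)⁴ = 89.64 W m^-2.
Hence α = 1 − 89.64/186.0 = 0.5180.

0.518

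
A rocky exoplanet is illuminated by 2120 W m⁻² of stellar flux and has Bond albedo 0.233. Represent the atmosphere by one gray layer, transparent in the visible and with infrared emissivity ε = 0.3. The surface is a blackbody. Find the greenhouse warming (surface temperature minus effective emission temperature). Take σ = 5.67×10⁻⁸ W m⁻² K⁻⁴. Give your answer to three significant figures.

12.1 K

Effective emission temperature (TOA balance): σT_e⁴ = S(1−α)/4 = 406.5 W m⁻² → T_e = 291.0 K.
Surface balance with a leaky layer gives σT_s⁴ = σT_e⁴·2/(2−ε), so T_s = T_e·[2/(2−0.3)]^(1/4) = 303.1 K.
The atmosphere warms the surface by 12.07 K.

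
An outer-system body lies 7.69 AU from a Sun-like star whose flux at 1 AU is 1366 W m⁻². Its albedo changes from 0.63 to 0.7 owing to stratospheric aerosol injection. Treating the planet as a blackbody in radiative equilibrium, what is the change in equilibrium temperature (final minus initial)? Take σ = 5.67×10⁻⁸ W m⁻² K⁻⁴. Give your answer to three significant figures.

Flux at the orbit: S = 1366/(7.69)² = 23.10 W m⁻².
Initial: T₁ = [S(1−0.63)/(4σ)]^(1/4) = 78.35 K.
After:  T₂ = [23.10·0.3/(4σ)]^(1/4) = 74.35 K.
ΔT = T₂ − T₁ = -4.002 K.

-4.00 K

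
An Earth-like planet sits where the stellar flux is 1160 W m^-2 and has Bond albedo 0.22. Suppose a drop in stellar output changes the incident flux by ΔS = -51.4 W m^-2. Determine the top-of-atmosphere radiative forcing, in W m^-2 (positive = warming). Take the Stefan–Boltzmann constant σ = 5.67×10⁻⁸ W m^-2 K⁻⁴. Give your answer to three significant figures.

-10.0 W m^-2

ΔF = Δ[S(1−α)]/4 = (1−0.22)·-51.4/4 = -10.02 W m^-2.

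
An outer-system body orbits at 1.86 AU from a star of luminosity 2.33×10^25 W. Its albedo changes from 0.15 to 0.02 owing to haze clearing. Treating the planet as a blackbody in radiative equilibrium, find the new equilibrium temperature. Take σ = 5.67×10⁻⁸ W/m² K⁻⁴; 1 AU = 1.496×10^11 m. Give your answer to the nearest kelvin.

d = 1.86 × 1.496×10^11 m = 2.783×10^11 m.
S = L/(4πd²) = 23.95 W/m².
New equilibrium: T₂ = [(1−0.02)·23.95/(4σ)]^(1/4) = 100.9 K.

101 kelvin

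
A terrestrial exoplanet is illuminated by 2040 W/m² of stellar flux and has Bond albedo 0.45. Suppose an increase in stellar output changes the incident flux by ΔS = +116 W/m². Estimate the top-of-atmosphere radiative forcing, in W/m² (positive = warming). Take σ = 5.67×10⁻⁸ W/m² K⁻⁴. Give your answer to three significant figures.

16.0 W/m²

ΔF = Δ[S(1−α)]/4 = (1−0.45)·+116/4 = 15.95 W/m².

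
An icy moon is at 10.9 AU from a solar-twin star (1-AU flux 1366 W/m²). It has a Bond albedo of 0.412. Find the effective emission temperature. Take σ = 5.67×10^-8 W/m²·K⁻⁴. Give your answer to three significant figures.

73.9 K

Flux at the orbit: S = 1366/(10.9)² = 11.50 W/m².
Absorbed flux (global mean): S(1−α)/4 = 11.50·0.588/4 = 1.690 W/m².
In equilibrium σT⁴ equals this, so T = 73.89 K.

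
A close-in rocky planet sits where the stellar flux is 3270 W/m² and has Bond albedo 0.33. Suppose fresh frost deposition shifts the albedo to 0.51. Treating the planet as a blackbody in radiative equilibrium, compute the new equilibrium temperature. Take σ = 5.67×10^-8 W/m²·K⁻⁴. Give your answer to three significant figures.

290 kelvin

T₂ = [S(1−α₂)/(4σ)]^(1/4) = [3270·0.49/(4σ)]^(1/4) = 289.9 K.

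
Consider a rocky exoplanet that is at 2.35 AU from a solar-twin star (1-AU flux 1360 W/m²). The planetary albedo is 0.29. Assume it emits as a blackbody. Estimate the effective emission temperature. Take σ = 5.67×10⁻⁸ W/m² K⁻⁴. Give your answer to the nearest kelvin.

167 kelvin

Irradiance scales as 1/d², so S = 1360 W/m² × (1/2.35)² = 246.3 W/m².
The planet absorbs (1−α)S over its disc πR² and re-emits over 4πR², so the mean absorbed flux is (1−0.29)·246.3/4 = 43.71 W/m².
In equilibrium σT⁴ equals this, so T = 166.6 K.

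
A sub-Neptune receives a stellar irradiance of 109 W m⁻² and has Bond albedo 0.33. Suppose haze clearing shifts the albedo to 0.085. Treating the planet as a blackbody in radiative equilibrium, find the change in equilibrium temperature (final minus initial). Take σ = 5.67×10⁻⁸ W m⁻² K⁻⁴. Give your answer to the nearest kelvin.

11 K

With α = 0.33, T₁ = 134.0 K.
Final:   T₂ = [S(1−0.085)/(4σ)]^(1/4) = 144.8 K.
Change: 144.8 − 134.0 = 10.85 K.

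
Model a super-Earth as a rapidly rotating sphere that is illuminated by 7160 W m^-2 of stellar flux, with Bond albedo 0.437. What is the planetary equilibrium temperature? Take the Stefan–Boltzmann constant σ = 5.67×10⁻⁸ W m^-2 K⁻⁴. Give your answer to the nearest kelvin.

365 K

The planet absorbs (1−α)S over its disc πR² and re-emits over 4πR², so the mean absorbed flux is (1−0.437)·7160/4 = 1008 W m^-2.
In equilibrium σT⁴ equals this, so T = 365.1 K.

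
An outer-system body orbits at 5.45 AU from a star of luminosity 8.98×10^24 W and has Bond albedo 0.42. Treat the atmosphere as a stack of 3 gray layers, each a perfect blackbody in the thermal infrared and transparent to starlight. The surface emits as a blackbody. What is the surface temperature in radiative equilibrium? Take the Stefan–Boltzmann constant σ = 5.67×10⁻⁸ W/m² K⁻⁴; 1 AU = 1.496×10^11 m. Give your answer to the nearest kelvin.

Orbital distance: d = 5.45 AU = 8.153×10^11 m.
Flux at the orbit: S = L/(4πd²) = 8.98×10^24/(4π·(8.15×10^11)²) = 1.075 W/m².
The effective emission temperature is T_e = [S(1−α)/(4σ)]^¼ = 40.72 K.
For an N-layer opaque stack, T_s⁴ = (N+1)T_e⁴, hence T_s = (4)^(1/4)×40.72 K = 57.59 K.

58 kelvin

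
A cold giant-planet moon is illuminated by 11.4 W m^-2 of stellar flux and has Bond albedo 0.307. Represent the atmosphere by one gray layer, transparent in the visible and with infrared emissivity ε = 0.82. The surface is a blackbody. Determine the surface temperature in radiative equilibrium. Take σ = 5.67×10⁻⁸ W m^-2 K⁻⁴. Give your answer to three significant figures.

87.7 K

The planet radiates to space at T_e = [S(1−α)/(4σ)]^(1/4) = 76.82 K.
For a single slab of emissivity ε, T_s⁴ = 2T_e⁴/(2−ε); thus T_s = 76.82·(1.695)^(1/4) = 87.66 K.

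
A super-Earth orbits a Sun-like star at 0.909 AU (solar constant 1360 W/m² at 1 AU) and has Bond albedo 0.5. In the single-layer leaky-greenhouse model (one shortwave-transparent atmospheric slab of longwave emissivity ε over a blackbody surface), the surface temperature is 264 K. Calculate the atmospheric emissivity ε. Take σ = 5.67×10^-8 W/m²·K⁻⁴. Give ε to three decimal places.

Irradiance scales as 1/d², so S = 1360 W/m² × (1/0.909)² = 1646 W/m².
Effective temperature: T_e = [S(1−α)/(4σ)]^(1/4) = 245.4 K.
T_s⁴ = T_e⁴·2/(2−ε) → ε = 2 − 2(T_e/T_s)⁴ = 2 − 2·(245.4/264)⁴ = 0.5060.

0.506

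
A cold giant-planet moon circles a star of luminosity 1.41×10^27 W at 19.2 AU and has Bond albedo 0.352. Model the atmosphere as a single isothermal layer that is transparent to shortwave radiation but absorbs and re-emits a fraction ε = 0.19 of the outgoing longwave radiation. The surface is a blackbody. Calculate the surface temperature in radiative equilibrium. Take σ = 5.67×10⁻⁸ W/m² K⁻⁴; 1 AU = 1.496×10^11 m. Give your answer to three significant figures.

80.9 K

d = 19.2 × 1.496×10^11 m = 2.872×10^12 m.
Spreading L over a sphere of radius d: S = 1.41×10^27/(4π·2.87×10^12²) = 13.60 W/m².
The planet radiates to space at T_e = [S(1−α)/(4σ)]^(1/4) = 78.95 K.
The surface balance (absorbed SW + ε·downward IR = σT_s⁴) with T_a⁴ = T_s⁴/2 reduces to T_s = T_e·[2/(2−ε)]^¼ = 80.95 K.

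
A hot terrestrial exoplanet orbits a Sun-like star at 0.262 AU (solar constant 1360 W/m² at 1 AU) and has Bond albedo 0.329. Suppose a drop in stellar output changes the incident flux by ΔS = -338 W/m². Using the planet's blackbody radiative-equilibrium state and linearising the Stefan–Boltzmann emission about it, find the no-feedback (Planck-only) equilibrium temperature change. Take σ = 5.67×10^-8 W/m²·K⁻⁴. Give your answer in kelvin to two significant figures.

By the inverse-square law, S = 1360/0.262² = 19810 W/m².
Unperturbed T_e = [19810·(1−0.329)/(4σ)]^¼ = 492.0 K.
Only a fraction (1−α) is absorbed and it's spread over 4πR², so ΔF = (1−α)ΔS/4 = -56.70 W/m².
Linearising σT⁴ gives d(σT⁴)/dT = 4σT_e³ = 27.02 W/m² per K.
Hence the no-feedback warming is ΔF/(4σT_e³) = -2.10 K.

-2.1 K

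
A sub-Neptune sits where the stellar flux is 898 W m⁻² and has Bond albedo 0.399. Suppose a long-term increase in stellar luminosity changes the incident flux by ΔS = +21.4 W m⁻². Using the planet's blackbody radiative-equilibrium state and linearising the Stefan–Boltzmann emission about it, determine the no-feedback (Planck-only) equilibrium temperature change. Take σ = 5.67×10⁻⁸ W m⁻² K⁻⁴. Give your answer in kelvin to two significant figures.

Reference equilibrium: T_e = [S(1−α)/(4σ)]^(1/4) = 220.9 K.
ΔF = Δ[S(1−α)]/4 = (1−0.399)·+21.4/4 = 3.215 W m⁻².
Planck response: λ_P = 4σT_e³ = 4·5.67×10⁻⁸·(220.9)³ = 2.444 W m⁻²/K.
So ΔT₀ = 3.215/2.444 = 1.32 K.

1.3 kelvin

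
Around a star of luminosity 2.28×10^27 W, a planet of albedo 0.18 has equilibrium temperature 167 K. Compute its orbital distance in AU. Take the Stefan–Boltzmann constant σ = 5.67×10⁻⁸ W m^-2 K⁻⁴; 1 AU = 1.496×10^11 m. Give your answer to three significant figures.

Energy balance gives S = 4σT⁴/(1−α) = 215.1 W m^-2.
From L = 4πd²S, d = √(2.28×10^27/(4π·215.1)) = 9.184×10^11 m = 6.139 AU.

6.14 AU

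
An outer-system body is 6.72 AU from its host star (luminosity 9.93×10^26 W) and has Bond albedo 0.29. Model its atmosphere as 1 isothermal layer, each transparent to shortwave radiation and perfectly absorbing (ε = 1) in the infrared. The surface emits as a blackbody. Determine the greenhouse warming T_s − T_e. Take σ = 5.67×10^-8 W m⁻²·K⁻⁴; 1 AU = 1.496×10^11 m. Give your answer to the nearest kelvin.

24 K

d = 6.72 × 1.496×10^11 m = 1.005×10^12 m.
Flux at the orbit: S = L/(4πd²) = 9.93×10^26/(4π·(1.01×10^12)²) = 78.19 W m⁻².
The effective emission temperature is T_e = [S(1−α)/(4σ)]^¼ = 125.1 K.
Surface: T_s = (2)^¼·T_e = 148.7 K.
So the greenhouse effect raises the surface by 148.7 − 125.1 = 23.67 K.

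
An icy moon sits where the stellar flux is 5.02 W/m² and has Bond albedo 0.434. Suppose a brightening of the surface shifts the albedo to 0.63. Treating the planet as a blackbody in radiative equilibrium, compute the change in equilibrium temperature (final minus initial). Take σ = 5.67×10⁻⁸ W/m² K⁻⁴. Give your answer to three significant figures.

Before: T₁ = [5.020·0.566/(4σ)]^(1/4) = 59.49 K.
After:  T₂ = [5.020·0.37/(4σ)]^(1/4) = 53.50 K.
Change: 53.50 − 59.49 = -5.998 K.

-6.00 K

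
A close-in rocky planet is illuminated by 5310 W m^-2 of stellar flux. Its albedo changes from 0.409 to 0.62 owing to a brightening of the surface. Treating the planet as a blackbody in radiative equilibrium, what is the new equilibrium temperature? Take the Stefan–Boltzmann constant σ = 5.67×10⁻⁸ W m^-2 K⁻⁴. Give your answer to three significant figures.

307 K

New equilibrium: T₂ = [(1−0.62)·5310/(4σ)]^(1/4) = 307.1 K.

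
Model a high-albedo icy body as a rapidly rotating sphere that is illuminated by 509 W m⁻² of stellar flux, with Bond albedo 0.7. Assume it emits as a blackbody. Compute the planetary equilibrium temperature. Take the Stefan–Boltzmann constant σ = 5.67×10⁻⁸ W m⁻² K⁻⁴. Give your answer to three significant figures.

The planet absorbs (1−α)S over its disc πR² and re-emits over 4πR², so the mean absorbed flux is (1−0.7)·509.0/4 = 38.18 W m⁻².
In equilibrium σT⁴ equals this, so T = 161.1 K.

161 K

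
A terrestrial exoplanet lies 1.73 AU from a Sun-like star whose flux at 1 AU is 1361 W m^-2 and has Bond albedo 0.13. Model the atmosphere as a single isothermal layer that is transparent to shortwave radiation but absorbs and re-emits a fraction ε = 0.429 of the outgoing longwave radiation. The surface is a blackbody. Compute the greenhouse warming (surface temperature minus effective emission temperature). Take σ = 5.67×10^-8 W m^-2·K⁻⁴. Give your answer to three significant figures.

Flux at the orbit: S = 1361/(1.73)² = 454.7 W m^-2.
Effective emission temperature (TOA balance): σT_e⁴ = S(1−α)/4 = 98.91 W m^-2 → T_e = 204.4 K.
For a single slab of emissivity ε, T_s⁴ = 2T_e⁴/(2−ε); thus T_s = 204.4·(1.273)^(1/4) = 217.1 K.
T_s − T_e = 217.1 − 204.4 = 12.72 K.

12.7 kelvin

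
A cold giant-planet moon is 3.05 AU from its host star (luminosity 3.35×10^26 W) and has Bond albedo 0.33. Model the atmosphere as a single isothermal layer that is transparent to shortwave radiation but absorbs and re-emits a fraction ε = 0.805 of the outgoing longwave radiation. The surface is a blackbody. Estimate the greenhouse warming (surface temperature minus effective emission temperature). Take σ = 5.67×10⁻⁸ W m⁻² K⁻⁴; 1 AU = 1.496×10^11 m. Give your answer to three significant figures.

19.2 K

Orbital distance: d = 3.05 AU = 4.563×10^11 m.
S = L/(4πd²) = 128.0 W m⁻².
The planet radiates to space at T_e = [S(1−α)/(4σ)]^(1/4) = 139.5 K.
Surface balance with a leaky layer gives σT_s⁴ = σT_e⁴·2/(2−ε), so T_s = T_e·[2/(2−0.805)]^(1/4) = 158.6 K.
T_s − T_e = 158.6 − 139.5 = 19.16 K.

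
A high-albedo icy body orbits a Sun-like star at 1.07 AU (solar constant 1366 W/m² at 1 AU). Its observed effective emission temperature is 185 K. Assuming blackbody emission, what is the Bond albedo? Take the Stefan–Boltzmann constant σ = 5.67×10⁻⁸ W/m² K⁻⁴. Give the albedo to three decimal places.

0.777

By the inverse-square law, S = 1366/1.07² = 1193 W/m².
Rearranging the radiative balance, α = 1 − 4σT⁴/S.
σT⁴ = 66.42 W/m², so 4σT⁴ = 265.7 W/m².
Hence α = 1 − 265.7/1193 = 0.7773.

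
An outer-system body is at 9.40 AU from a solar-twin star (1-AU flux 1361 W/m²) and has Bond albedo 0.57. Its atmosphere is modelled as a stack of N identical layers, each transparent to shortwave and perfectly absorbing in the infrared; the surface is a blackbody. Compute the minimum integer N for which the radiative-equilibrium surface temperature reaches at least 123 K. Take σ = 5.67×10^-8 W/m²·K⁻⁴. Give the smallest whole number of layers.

Flux at the orbit: S = 1361/(9.40)² = 15.40 W/m².
OLR = S(1−α)/4 = 1.656 W/m²; the top layer radiates at T_e = 73.51 K.
Need (N+1)T_e⁴ ≥ T_s⁴, i.e. N+1 ≥ (123/73.51)⁴ = 7.838.
So N ≥ 6.838; the smallest integer is N = 7.

7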